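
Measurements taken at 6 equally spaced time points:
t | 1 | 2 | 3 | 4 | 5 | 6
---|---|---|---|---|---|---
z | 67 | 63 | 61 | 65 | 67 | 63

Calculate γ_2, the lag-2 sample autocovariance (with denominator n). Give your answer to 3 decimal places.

-3.259

Mean z̄ = (67 + 63 + 61 + 65 + 67 + 63)/6 = 64.3333
Σ_{t=1}^{4}(z_t−z̄)(z_{t+2}−z̄) = -19.5556
γ_2 = -19.5556 / 6 = -3.259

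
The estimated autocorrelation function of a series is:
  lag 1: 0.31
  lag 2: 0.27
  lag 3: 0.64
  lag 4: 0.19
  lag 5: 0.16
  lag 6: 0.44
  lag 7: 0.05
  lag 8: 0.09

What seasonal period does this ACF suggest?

3

The largest autocorrelation is r_3 = 0.64, with a weaker echo at lag 6 (0.44); the remaining lags stay at or below 0.31. The elevated value at lag 1 (0.31), dropping to 0.27 at lag 2, reflects decaying short-term dependence rather than seasonality.
The dominant spike at lag 3 indicates a seasonal period of 3.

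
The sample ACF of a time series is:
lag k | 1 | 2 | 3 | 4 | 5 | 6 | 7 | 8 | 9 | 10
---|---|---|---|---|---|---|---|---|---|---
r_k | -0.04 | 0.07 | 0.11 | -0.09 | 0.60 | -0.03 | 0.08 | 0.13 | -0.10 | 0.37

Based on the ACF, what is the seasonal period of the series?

5

The largest autocorrelation is r_5 = 0.60, with a weaker echo at lag 10 (0.37); the remaining lags stay at or below 0.13.
The dominant spike at lag 5 indicates a seasonal period of 5.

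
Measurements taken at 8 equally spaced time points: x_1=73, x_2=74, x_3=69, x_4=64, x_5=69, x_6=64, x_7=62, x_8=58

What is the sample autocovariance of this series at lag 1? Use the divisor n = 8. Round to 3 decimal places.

12.232

Mean x̄ = (73 + 74 + 69 + 64 + 69 + 64 + 62 + 58)/8 = 66.6250
Deviations: 6.3750, 7.3750, 2.3750, -2.6250, 2.3750, -2.6250, -4.6250, -8.6250
Σ_{t=1}^{7}(x_t−x̄)(x_{t+1}−x̄) = 97.8594
γ_1 = 97.8594 / 8 = 12.232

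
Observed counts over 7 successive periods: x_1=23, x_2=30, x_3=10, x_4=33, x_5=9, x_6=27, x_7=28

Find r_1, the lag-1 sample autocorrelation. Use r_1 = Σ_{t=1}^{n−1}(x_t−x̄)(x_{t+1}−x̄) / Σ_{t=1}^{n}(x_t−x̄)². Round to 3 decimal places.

Mean x̄ = (23 + 30 + 10 + 33 + 9 + 27 + 28)/7 = 22.8571
Deviations from mean: 0.1429, 7.1429, -12.8571, 10.1429, -13.8571, 4.1429, 5.1429
Σ(x_t−x̄)(x_{t+1}−x̄) = (1.0204) + (-91.8367) + (-130.4082) + (-140.5510) + (-57.4082) + (21.3061) = -397.8776
Denominator Σ(x_t−x̄)² = 554.8571
r_1 = -397.8776 / 554.8571 = -0.717

-0.717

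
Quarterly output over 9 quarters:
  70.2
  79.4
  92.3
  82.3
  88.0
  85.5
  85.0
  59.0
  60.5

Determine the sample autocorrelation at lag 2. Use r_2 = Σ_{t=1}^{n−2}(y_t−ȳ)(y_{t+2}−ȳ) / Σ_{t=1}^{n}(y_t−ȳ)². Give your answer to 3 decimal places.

Mean ȳ = (70.2 + 79.4 + 92.3 + 82.3 + 88.0 + 85.5 + 85.0 + 59.0 + 60.5)/9 = 78.0222
Σ(y_t−ȳ)(y_{t+2}−ȳ) = (-111.6840) + (5.8938) + (142.4605) + (31.9883) + (69.6227) + (-142.2440) + (-122.2662) = -126.2288
Denominator Σ(y_t−ȳ)² = 1158.2756
r_2 = -126.2288 / 1158.2756 = -0.109

-0.109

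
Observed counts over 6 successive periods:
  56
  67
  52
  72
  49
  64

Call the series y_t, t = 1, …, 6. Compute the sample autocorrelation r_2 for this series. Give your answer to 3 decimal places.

0.615

Mean ȳ = (56 + 67 + 52 + 72 + 49 + 64)/6 = 60.0000
Deviations from mean: -4.0000, 7.0000, -8.0000, 12.0000, -11.0000, 4.0000
Numerator Σ_{t=1}^{4}(y_t−ȳ)(y_{t+2}−ȳ) = 252.0000
Denominator Σ(y_t−ȳ)² = 410.0000
r_2 = 252.0000 / 410.0000 = 0.615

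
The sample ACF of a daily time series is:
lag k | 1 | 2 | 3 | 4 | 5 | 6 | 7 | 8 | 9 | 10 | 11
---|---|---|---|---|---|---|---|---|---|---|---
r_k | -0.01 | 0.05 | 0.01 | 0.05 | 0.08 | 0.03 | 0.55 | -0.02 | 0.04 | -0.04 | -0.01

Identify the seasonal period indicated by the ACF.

The largest autocorrelation is r_7 = 0.55; the remaining lags stay at or below 0.08.
The dominant spike at lag 7 indicates a seasonal period of 7.

7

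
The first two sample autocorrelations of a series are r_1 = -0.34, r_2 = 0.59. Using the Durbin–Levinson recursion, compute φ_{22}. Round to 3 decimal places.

0.536

φ_{22} = (r_2 − r_1²) / (1 − r_1²)
r_1² = (-0.34)² = 0.1156
Numerator = 0.59 − 0.1156 = 0.4744; denominator = 1 − 0.1156 = 0.8844
φ_{22} = 0.4744 / 0.8844 = 0.536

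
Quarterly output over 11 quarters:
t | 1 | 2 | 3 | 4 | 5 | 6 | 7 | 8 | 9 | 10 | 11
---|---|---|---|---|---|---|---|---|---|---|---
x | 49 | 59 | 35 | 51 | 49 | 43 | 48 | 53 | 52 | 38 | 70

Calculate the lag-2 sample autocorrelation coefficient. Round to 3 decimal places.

0.008

Mean x̄ = (49 + 59 + 35 + 51 + 49 + 43 + 48 + 53 + 52 + 38 + 70)/11 = 49.7273
Numerator Σ_{t=1}^{9}(x_t−x̄)(x_{t+2}−x̄) = 7.6694
Denominator Σ(x_t−x̄)² = 918.1818
r_2 = 7.6694 / 918.1818 = 0.008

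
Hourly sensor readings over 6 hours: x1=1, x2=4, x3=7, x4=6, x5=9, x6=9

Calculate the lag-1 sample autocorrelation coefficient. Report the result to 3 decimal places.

0.354

Mean x̄ = (1 + 4 + 7 + 6 + 9 + 9)/6 = 6.0000
Deviations from mean: -5.0000, -2.0000, 1.0000, 0.0000, 3.0000, 3.0000
Σ(x_t−x̄)(x_{t+1}−x̄) = (10.0000) + (-2.0000) + (0.0000) + (0.0000) + (9.0000) = 17.0000
Denominator Σ(x_t−x̄)² = 48.0000
r_1 = 17.0000 / 48.0000 = 0.354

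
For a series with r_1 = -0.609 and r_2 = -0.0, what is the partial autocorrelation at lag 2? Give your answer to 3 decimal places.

-0.590

φ_{22} = (r_2 − r_1²) / (1 − r_1²)
r_1² = (-0.609)² = 0.370881
Numerator = -0.0 − 0.3709 = -0.3709; denominator = 1 − 0.3709 = 0.6291
φ_{22} = -0.3709 / 0.6291 = -0.590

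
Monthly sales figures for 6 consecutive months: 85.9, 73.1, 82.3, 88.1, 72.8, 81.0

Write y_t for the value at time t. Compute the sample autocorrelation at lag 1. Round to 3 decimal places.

-0.498

Mean ȳ = (85.9 + 73.1 + 82.3 + 88.1 + 72.8 + 81.0)/6 = 80.5333
Deviations from mean: 5.3667, -7.4333, 1.7667, 7.5667, -7.7333, 0.4667
Σ(y_t−ȳ)(y_{t+1}−ȳ) = (-39.8922) + (-13.1322) + (13.3678) + (-58.5156) + (-3.6089) = -101.7811
Denominator Σ(y_t−ȳ)² = 204.4533
r_1 = -101.7811 / 204.4533 = -0.498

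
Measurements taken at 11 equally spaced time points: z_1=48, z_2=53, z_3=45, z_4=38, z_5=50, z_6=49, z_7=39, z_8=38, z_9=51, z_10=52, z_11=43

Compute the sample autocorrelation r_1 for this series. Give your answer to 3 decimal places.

Mean z̄ = (48 + 53 + 45 + 38 + 50 + 49 + 39 + 38 + 51 + 52 + 43)/11 = 46.0000
Numerator Σ_{t=1}^{10}(z_t−z̄)(z_{t+1}−z̄) = 2.0000
Denominator Σ(z_t−z̄)² = 326.0000
r_1 = 2.0000 / 326.0000 = 0.006

0.006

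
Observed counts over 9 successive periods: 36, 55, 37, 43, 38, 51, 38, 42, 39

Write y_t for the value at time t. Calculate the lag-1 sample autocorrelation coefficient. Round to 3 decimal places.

Mean ȳ = (36 + 55 + 37 + 43 + 38 + 51 + 38 + 42 + 39)/9 = 42.1111
Numerator Σ_{t=1}^{8}(y_t−ȳ)(y_{t+1}−ȳ) = -225.1235
Denominator Σ(y_t−ȳ)² = 352.8889
r_1 = -225.1235 / 352.8889 = -0.638

-0.638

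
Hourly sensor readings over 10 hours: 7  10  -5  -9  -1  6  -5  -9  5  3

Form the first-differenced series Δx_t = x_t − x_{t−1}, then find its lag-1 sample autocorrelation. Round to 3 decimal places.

-0.115

First differences Δx: 3, -15, -4, 8, 7, -11, -4, 14, -2
Mean of differences = -0.4444
Numerator Σ(Δx_t−Δx̄)(Δx_{t+1}−Δx̄) = -80.4198
Denominator Σ(Δx_t−Δx̄)² = 698.2222
r_1(Δx) = -80.4198 / 698.2222 = -0.115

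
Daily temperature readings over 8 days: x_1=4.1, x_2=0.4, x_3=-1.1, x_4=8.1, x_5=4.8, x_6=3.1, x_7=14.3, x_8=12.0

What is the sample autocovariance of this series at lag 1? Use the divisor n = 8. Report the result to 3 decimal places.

Mean x̄ = (4.1 + 0.4 − 1.1 + 8.1 + 4.8 + 3.1 + 14.3 + 12.0)/8 = 5.7125
Deviations: -1.6125, -5.3125, -6.8125, 2.3875, -0.9125, -2.6125, 8.5875, 6.2875
Σ_{t=1}^{7}(x_t−x̄)(x_{t+1}−x̄) = 60.2573
γ_1 = 60.2573 / 8 = 7.532

7.532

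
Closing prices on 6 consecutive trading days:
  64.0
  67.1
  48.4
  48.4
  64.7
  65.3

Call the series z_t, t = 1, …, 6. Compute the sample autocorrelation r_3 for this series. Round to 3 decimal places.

Mean z̄ = (64.0 + 67.1 + 48.4 + 48.4 + 64.7 + 65.3)/6 = 59.6500
Σ(z_t−z̄)(z_{t+3}−z̄) = (-48.9375) + (37.6225) + (-63.5625) = -74.8775
Denominator Σ(z_t−z̄)² = 384.9750
r_3 = -74.8775 / 384.9750 = -0.194

-0.194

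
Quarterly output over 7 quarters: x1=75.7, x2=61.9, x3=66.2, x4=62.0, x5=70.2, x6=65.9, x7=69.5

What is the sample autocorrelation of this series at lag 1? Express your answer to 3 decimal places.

Mean x̄ = (75.7 + 61.9 + 66.2 + 62.0 + 70.2 + 65.9 + 69.5)/7 = 67.3429
Deviations from mean: 8.3571, -5.4429, -1.1429, -5.3429, 2.8571, -1.4429, 2.1571
Numerator Σ_{t=1}^{6}(x_t−x̄)(x_{t+1}−x̄) = -55.6604
Denominator Σ(x_t−x̄)² = 144.2171
r_1 = -55.6604 / 144.2171 = -0.386

-0.386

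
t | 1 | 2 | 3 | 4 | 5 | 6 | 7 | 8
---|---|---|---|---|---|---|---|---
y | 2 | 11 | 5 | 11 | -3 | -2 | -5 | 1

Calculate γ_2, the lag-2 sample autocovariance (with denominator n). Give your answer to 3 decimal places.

Mean ȳ = (2 + 11 + 5 + 11 − 3 − 2 − 5 + 1)/8 = 2.5000
Deviations: -0.5000, 8.5000, 2.5000, 8.5000, -5.5000, -4.5000, -7.5000, -1.5000
Σ_{t=1}^{6}(y_t−ȳ)(y_{t+2}−ȳ) = 67.0000
γ_2 = 67.0000 / 8 = 8.375

8.375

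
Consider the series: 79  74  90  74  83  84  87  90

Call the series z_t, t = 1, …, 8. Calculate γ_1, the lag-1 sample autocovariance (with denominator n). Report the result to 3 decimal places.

-7.549

Mean z̄ = (79 + 74 + 90 + 74 + 83 + 84 + 87 + 90)/8 = 82.6250
Σ_{t=1}^{7}(z_t−z̄)(z_{t+1}−z̄) = -60.3906
γ_1 = -60.3906 / 8 = -7.549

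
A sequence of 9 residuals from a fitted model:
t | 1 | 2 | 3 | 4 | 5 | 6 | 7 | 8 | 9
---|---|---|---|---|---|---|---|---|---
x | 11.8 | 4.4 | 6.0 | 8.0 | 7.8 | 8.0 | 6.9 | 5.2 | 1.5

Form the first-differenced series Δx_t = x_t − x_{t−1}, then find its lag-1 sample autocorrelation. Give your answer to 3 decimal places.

-0.027

First differences Δx: -7.4, 1.6, 2.0, -0.2, 0.2, -1.1, -1.7, -3.7
Mean of differences = -1.2875
Numerator Σ(Δx_t−Δx̄)(Δx_{t+1}−Δx̄) = -1.7677
Denominator Σ(Δx_t−Δx̄)² = 65.9288
r_1(Δx) = -1.7677 / 65.9288 = -0.027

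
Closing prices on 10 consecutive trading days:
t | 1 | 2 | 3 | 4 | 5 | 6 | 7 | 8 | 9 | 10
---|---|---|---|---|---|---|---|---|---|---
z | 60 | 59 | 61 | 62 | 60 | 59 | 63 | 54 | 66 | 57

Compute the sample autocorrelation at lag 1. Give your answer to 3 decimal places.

Mean z̄ = (60 + 59 + 61 + 62 + 60 + 59 + 63 + 54 + 66 + 57)/10 = 60.1000
Numerator Σ_{t=1}^{9}(z_t−z̄)(z_{t+1}−z̄) = -74.4100
Denominator Σ(z_t−z̄)² = 96.9000
r_1 = -74.4100 / 96.9000 = -0.768

-0.768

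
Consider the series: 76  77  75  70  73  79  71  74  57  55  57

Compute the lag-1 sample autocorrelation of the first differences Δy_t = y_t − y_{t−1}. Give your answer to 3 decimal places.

-0.312

First differences Δy: 1, -2, -5, 3, 6, -8, 3, -17, -2, 2
Mean of differences = -1.9000
Numerator Σ(Δy_t−Δȳ)(Δy_{t+1}−Δȳ) = -127.4100
Denominator Σ(Δy_t−Δȳ)² = 408.9000
r_1(Δy) = -127.4100 / 408.9000 = -0.312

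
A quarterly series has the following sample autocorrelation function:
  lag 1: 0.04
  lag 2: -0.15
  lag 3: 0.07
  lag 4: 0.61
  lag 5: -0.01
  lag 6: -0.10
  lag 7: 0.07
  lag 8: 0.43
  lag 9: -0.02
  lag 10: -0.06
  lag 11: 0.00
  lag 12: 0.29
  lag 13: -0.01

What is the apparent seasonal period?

4

The largest autocorrelation is r_4 = 0.61, with weaker echoes at lags 8 (0.43) and 12 (0.29); the remaining lags stay at or below 0.07.
The dominant spike at lag 4 indicates a seasonal period of 4.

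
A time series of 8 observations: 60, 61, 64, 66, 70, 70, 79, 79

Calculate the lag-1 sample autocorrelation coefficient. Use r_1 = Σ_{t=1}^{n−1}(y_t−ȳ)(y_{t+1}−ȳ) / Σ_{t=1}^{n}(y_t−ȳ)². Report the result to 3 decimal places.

Mean ȳ = (60 + 61 + 64 + 66 + 70 + 70 + 79 + 79)/8 = 68.6250
Deviations from mean: -8.6250, -7.6250, -4.6250, -2.6250, 1.3750, 1.3750, 10.3750, 10.3750
Numerator Σ_{t=1}^{7}(y_t−ȳ)(y_{t+1}−ȳ) = 233.3594
Denominator Σ(y_t−ȳ)² = 379.8750
r_1 = 233.3594 / 379.8750 = 0.614

0.614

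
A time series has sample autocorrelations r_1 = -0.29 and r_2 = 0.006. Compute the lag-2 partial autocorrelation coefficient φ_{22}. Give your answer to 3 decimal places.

φ_{22} = (r_2 − r_1²) / (1 − r_1²)
r_1² = (-0.29)² = 0.0841
Numerator = 0.006 − 0.0841 = -0.0781; denominator = 1 − 0.0841 = 0.9159
φ_{22} = -0.0781 / 0.9159 = -0.085

-0.085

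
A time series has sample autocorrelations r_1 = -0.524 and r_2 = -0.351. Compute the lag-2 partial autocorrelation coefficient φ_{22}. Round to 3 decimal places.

-0.862

φ_{22} = (r_2 − r_1²) / (1 − r_1²)
r_1² = (-0.524)² = 0.274576
Numerator = -0.351 − 0.2746 = -0.6256; denominator = 1 − 0.2746 = 0.7254
φ_{22} = -0.6256 / 0.7254 = -0.862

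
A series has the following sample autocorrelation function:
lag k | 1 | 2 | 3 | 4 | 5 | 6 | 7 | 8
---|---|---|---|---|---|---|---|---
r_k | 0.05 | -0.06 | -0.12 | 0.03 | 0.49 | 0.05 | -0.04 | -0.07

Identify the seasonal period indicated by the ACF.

The largest autocorrelation is r_5 = 0.49; the remaining lags stay at or below 0.05.
The dominant spike at lag 5 indicates a seasonal period of 5.

5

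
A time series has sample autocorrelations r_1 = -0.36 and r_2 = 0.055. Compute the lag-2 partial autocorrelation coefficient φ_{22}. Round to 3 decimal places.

-0.086

φ_{22} = (r_2 − r_1²) / (1 − r_1²)
r_1² = (-0.36)² = 0.1296
Numerator = 0.055 − 0.1296 = -0.0746; denominator = 1 − 0.1296 = 0.8704
φ_{22} = -0.0746 / 0.8704 = -0.086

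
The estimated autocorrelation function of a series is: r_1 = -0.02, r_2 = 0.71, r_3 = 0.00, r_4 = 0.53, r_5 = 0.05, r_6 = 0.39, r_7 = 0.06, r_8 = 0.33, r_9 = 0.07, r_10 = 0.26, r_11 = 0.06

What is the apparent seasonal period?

The largest autocorrelation is r_2 = 0.71, with weaker echoes at lags 4 (0.53), 6 (0.39), 8 (0.33) and 10 (0.26); the remaining lags stay at or below 0.07.
The dominant spike at lag 2 indicates a seasonal period of 2.

2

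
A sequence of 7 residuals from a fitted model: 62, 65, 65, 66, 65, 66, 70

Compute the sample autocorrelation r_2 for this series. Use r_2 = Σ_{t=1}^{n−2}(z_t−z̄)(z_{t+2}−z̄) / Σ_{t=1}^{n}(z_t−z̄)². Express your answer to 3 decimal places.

Mean z̄ = (62 + 65 + 65 + 66 + 65 + 66 + 70)/7 = 65.5714
Numerator Σ_{t=1}^{5}(z_t−z̄)(z_{t+2}−z̄) = -0.2245
Denominator Σ(z_t−z̄)² = 33.7143
r_2 = -0.2245 / 33.7143 = -0.007

-0.007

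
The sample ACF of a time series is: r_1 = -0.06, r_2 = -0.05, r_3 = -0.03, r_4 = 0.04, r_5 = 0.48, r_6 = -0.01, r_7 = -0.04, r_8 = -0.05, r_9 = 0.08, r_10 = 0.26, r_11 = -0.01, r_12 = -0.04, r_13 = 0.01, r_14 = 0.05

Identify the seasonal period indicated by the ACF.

5

The largest autocorrelation is r_5 = 0.48, with a weaker echo at lag 10 (0.26); the remaining lags stay at or below 0.08.
The dominant spike at lag 5 indicates a seasonal period of 5.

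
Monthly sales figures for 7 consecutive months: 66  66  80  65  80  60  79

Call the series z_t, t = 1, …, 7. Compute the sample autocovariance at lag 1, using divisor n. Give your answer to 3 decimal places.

Mean z̄ = (66 + 66 + 80 + 65 + 80 + 60 + 79)/7 = 70.8571
Deviations: -4.8571, -4.8571, 9.1429, -5.8571, 9.1429, -10.8571, 8.1429
Σ_{t=1}^{6}(z_t−z̄)(z_{t+1}−z̄) = -315.5918
γ_1 = -315.5918 / 7 = -45.085

-45.085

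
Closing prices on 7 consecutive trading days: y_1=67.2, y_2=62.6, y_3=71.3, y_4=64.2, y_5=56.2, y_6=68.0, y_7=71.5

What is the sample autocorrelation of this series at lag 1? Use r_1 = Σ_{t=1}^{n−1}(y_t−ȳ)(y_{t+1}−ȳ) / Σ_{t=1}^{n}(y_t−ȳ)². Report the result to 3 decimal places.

-0.136

Mean ȳ = (67.2 + 62.6 + 71.3 + 64.2 + 56.2 + 68.0 + 71.5)/7 = 65.8571
Deviations from mean: 1.3429, -3.2571, 5.4429, -1.6571, -9.6571, 2.1429, 5.6429
Σ(y_t−ȳ)(y_{t+1}−ȳ) = (-4.3739) + (-17.7282) + (-9.0196) + (16.0033) + (-20.6939) + (12.0918) = -23.7204
Denominator Σ(y_t−ȳ)² = 174.4771
r_1 = -23.7204 / 174.4771 = -0.136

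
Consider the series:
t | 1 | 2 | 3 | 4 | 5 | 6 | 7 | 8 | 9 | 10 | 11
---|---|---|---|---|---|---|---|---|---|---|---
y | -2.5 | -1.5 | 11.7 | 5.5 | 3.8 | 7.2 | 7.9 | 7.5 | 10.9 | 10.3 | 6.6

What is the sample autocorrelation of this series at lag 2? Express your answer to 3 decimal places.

-0.200

Mean ȳ = (-2.5 − 1.5 + 11.7 + 5.5 + 3.8 + 7.2 + 7.9 + 7.5 + 10.9 + 10.3 + 6.6)/11 = 6.1273
Numerator Σ_{t=1}^{9}(y_t−ȳ)(y_{t+2}−ȳ) = -43.1433
Denominator Σ(y_t−ȳ)² = 216.0618
r_2 = -43.1433 / 216.0618 = -0.200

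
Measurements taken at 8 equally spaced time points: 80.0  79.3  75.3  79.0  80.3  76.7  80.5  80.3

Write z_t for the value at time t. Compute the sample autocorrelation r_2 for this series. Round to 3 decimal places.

Mean z̄ = (80.0 + 79.3 + 75.3 + 79.0 + 80.3 + 76.7 + 80.5 + 80.3)/8 = 78.9250
Deviations from mean: 1.0750, 0.3750, -3.6250, 0.0750, 1.3750, -2.2250, 1.5750, 1.3750
Σ(z_t−z̄)(z_{t+2}−z̄) = (-3.8969) + (0.0281) + (-4.9844) + (-0.1669) + (2.1656) + (-3.0594) = -9.9138
Denominator Σ(z_t−z̄)² = 25.6550
r_2 = -9.9138 / 25.6550 = -0.386

-0.386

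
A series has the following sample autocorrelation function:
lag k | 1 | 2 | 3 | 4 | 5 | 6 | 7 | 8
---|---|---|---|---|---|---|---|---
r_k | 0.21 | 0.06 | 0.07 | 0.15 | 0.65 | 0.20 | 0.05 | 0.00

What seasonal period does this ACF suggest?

5

The largest autocorrelation is r_5 = 0.65; the remaining lags stay at or below 0.21. The elevated value at lag 1 (0.21), dropping to 0.06 at lag 2, reflects decaying short-term dependence rather than seasonality.
The dominant spike at lag 5 indicates a seasonal period of 5.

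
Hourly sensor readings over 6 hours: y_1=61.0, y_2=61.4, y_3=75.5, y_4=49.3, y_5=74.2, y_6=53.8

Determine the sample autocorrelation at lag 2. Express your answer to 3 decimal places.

Mean ȳ = (61.0 + 61.4 + 75.5 + 49.3 + 74.2 + 53.8)/6 = 62.5333
Deviations from mean: -1.5333, -1.1333, 12.9667, -13.2333, 11.6667, -8.7333
Σ(y_t−ȳ)(y_{t+2}−ȳ) = (-19.8822) + (14.9978) + (151.2778) + (115.5711) = 261.9644
Denominator Σ(y_t−ȳ)² = 559.2733
r_2 = 261.9644 / 559.2733 = 0.468

0.468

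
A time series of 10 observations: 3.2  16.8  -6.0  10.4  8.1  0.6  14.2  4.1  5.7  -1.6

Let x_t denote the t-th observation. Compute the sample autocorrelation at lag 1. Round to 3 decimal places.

Mean x̄ = (3.2 + 16.8 − 6.0 + 10.4 + 8.1 + 0.6 + 14.2 + 4.1 + 5.7 − 1.6)/10 = 5.5500
Numerator Σ_{t=1}^{9}(x_t−x̄)(x_{t+1}−x̄) = -269.2975
Denominator Σ(x_t−x̄)² = 448.0850
r_1 = -269.2975 / 448.0850 = -0.601

-0.601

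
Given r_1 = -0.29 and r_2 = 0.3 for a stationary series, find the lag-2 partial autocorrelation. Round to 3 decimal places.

0.236

φ_{22} = (r_2 − r_1²) / (1 − r_1²)
r_1² = (-0.29)² = 0.0841
Numerator = 0.3 − 0.0841 = 0.2159; denominator = 1 − 0.0841 = 0.9159
φ_{22} = 0.2159 / 0.9159 = 0.236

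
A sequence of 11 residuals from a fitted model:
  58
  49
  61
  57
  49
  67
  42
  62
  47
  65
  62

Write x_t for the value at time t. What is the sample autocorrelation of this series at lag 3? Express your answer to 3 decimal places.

Mean x̄ = (58 + 49 + 61 + 57 + 49 + 67 + 42 + 62 + 47 + 65 + 62)/11 = 56.2727
Numerator Σ_{t=1}^{8}(x_t−x̄)(x_{t+3}−x̄) = -138.4050
Denominator Σ(x_t−x̄)² = 678.1818
r_3 = -138.4050 / 678.1818 = -0.204

-0.204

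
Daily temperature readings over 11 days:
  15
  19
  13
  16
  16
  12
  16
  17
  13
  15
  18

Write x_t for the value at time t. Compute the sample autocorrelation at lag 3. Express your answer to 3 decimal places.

0.502

Mean x̄ = (15 + 19 + 13 + 16 + 16 + 12 + 16 + 17 + 13 + 15 + 18)/11 = 15.4545
Numerator Σ_{t=1}^{8}(x_t−x̄)(x_{t+3}−x̄) = 23.4711
Denominator Σ(x_t−x̄)² = 46.7273
r_3 = 23.4711 / 46.7273 = 0.502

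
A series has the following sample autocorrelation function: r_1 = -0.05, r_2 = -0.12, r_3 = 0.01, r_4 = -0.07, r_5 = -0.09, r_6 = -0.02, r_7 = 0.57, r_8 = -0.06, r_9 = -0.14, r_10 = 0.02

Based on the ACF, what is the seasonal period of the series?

The largest autocorrelation is r_7 = 0.57; the remaining lags stay at or below 0.02.
The dominant spike at lag 7 indicates a seasonal period of 7.

7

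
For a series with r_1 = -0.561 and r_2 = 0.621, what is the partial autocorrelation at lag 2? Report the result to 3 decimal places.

0.447

φ_{22} = (r_2 − r_1²) / (1 − r_1²)
r_1² = (-0.561)² = 0.314721
Numerator = 0.621 − 0.3147 = 0.3063; denominator = 1 − 0.3147 = 0.6853
φ_{22} = 0.3063 / 0.6853 = 0.447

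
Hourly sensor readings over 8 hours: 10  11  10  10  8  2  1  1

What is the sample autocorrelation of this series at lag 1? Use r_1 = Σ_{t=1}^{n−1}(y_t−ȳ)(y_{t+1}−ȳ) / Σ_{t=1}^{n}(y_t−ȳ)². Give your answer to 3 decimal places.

Mean ȳ = (10 + 11 + 10 + 10 + 8 + 2 + 1 + 1)/8 = 6.6250
Deviations from mean: 3.3750, 4.3750, 3.3750, 3.3750, 1.3750, -4.6250, -5.6250, -5.6250
Numerator Σ_{t=1}^{7}(y_t−ȳ)(y_{t+1}−ȳ) = 96.8594
Denominator Σ(y_t−ȳ)² = 139.8750
r_1 = 96.8594 / 139.8750 = 0.692

0.692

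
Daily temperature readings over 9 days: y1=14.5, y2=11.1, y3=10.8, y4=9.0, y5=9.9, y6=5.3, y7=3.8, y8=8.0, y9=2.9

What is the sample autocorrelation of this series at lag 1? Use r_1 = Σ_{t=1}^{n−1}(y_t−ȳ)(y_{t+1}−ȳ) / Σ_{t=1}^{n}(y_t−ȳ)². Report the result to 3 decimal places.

0.341

Mean ȳ = (14.5 + 11.1 + 10.8 + 9.0 + 9.9 + 5.3 + 3.8 + 8.0 + 2.9)/9 = 8.3667
Numerator Σ_{t=1}^{8}(y_t−ȳ)(y_{t+1}−ȳ) = 38.9089
Denominator Σ(y_t−ȳ)² = 114.0400
r_1 = 38.9089 / 114.0400 = 0.341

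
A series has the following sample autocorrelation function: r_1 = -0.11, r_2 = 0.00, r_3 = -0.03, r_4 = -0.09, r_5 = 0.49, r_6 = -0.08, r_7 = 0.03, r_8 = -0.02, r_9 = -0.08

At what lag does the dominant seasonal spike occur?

The largest autocorrelation is r_5 = 0.49; the remaining lags stay at or below 0.03.
The dominant spike at lag 5 indicates a seasonal period of 5.

5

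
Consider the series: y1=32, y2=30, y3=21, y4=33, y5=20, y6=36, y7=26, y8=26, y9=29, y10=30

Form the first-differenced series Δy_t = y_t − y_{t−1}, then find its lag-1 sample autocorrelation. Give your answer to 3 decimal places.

-0.801

First differences Δy: -2, -9, 12, -13, 16, -10, 0, 3, 1
Mean of differences = -0.2222
Numerator Σ(Δy_t−Δȳ)(Δy_{t+1}−Δȳ) = -611.2716
Denominator Σ(Δy_t−Δȳ)² = 763.5556
r_1(Δy) = -611.2716 / 763.5556 = -0.801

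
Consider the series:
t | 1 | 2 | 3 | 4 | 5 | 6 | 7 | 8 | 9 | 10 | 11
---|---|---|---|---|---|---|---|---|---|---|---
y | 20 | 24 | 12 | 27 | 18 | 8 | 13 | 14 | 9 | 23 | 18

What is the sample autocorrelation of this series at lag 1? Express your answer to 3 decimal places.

-0.086

Mean ȳ = (20 + 24 + 12 + 27 + 18 + 8 + 13 + 14 + 9 + 23 + 18)/11 = 16.9091
Numerator Σ_{t=1}^{10}(y_t−ȳ)(y_{t+1}−ȳ) = -33.4628
Denominator Σ(y_t−ȳ)² = 390.9091
r_1 = -33.4628 / 390.9091 = -0.086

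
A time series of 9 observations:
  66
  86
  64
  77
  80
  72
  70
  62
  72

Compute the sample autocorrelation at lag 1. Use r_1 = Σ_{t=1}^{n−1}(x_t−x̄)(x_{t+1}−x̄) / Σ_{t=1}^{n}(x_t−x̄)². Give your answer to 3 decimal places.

-0.362

Mean x̄ = (66 + 86 + 64 + 77 + 80 + 72 + 70 + 62 + 72)/9 = 72.1111
Numerator Σ_{t=1}^{8}(x_t−x̄)(x_{t+1}−x̄) = -176.7901
Denominator Σ(x_t−x̄)² = 488.8889
r_1 = -176.7901 / 488.8889 = -0.362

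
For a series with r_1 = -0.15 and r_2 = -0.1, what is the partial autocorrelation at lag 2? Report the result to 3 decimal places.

φ_{22} = (r_2 − r_1²) / (1 − r_1²)
r_1² = (-0.15)² = 0.0225
Numerator = -0.1 − 0.0225 = -0.1225; denominator = 1 − 0.0225 = 0.9775
φ_{22} = -0.1225 / 0.9775 = -0.125

-0.125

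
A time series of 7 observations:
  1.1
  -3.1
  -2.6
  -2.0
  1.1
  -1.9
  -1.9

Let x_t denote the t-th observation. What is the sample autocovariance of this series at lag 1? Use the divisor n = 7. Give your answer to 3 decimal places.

Mean x̄ = (1.1 − 3.1 − 2.6 − 2.0 + 1.1 − 1.9 − 1.9)/7 = -1.3286
Σ_{t=1}^{6}(x_t−x̄)(x_{t+1}−x̄) = -3.8880
γ_1 = -3.8880 / 7 = -0.555

-0.555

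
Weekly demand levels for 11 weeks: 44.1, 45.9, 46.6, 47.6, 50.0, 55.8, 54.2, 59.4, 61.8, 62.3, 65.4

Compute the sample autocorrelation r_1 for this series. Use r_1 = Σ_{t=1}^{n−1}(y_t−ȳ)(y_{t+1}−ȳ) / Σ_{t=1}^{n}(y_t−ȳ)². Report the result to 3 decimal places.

0.720

Mean ȳ = (44.1 + 45.9 + 46.6 + 47.6 + 50.0 + 55.8 + 54.2 + 59.4 + 61.8 + 62.3 + 65.4)/11 = 53.9182
Numerator Σ_{t=1}^{10}(y_t−ȳ)(y_{t+1}−ȳ) = 408.6069
Denominator Σ(y_t−ȳ)² = 567.3964
r_1 = 408.6069 / 567.3964 = 0.720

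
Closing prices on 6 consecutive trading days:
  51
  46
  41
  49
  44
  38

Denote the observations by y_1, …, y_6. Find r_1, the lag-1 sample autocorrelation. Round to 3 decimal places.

Mean ȳ = (51 + 46 + 41 + 49 + 44 + 38)/6 = 44.8333
Deviations from mean: 6.1667, 1.1667, -3.8333, 4.1667, -0.8333, -6.8333
Numerator Σ_{t=1}^{5}(y_t−ȳ)(y_{t+1}−ȳ) = -11.0278
Denominator Σ(y_t−ȳ)² = 118.8333
r_1 = -11.0278 / 118.8333 = -0.093

-0.093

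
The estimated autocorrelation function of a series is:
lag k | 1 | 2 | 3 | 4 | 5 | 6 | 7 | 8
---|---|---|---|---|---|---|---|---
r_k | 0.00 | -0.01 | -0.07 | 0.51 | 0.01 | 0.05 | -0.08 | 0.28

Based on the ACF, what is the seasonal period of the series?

4

The largest autocorrelation is r_4 = 0.51, with a weaker echo at lag 8 (0.28); the remaining lags stay at or below 0.05.
The dominant spike at lag 4 indicates a seasonal period of 4.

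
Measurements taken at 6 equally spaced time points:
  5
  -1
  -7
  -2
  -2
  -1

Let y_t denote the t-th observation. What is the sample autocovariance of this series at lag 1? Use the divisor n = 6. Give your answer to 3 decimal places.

0.704

Mean ȳ = (5 − 1 − 7 − 2 − 2 − 1)/6 = -1.3333
Σ_{t=1}^{5}(y_t−ȳ)(y_{t+1}−ȳ) = 4.2222
γ_1 = 4.2222 / 6 = 0.704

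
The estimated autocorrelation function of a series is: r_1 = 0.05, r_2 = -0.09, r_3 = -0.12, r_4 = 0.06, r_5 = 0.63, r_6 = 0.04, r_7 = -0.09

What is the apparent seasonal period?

5

The largest autocorrelation is r_5 = 0.63; the remaining lags stay at or below 0.06.
The dominant spike at lag 5 indicates a seasonal period of 5.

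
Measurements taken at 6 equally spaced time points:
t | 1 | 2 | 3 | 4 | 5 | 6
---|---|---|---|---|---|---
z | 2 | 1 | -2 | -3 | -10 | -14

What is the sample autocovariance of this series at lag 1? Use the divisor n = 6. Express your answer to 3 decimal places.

16.093

Mean z̄ = (2 + 1 − 2 − 3 − 10 − 14)/6 = -4.3333
Deviations: 6.3333, 5.3333, 2.3333, 1.3333, -5.6667, -9.6667
Σ_{t=1}^{5}(z_t−z̄)(z_{t+1}−z̄) = 96.5556
γ_1 = 96.5556 / 6 = 16.093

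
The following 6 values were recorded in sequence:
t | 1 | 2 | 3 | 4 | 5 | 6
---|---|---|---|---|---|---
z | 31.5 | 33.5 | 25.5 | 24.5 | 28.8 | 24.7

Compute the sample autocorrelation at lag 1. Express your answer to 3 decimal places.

Mean z̄ = (31.5 + 33.5 + 25.5 + 24.5 + 28.8 + 24.7)/6 = 28.0833
Deviations from mean: 3.4167, 5.4167, -2.5833, -3.5833, 0.7167, -3.3833
Numerator Σ_{t=1}^{5}(z_t−z̄)(z_{t+1}−z̄) = 8.7781
Denominator Σ(z_t−z̄)² = 72.4883
r_1 = 8.7781 / 72.4883 = 0.121

0.121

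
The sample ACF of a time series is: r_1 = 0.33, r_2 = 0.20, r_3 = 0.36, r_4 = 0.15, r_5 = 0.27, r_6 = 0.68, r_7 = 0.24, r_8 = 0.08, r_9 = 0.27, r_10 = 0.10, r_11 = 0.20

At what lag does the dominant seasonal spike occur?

6

The largest autocorrelation is r_6 = 0.68; the remaining lags stay at or below 0.36. The elevated value at lag 1 (0.33), dropping to 0.20 at lag 2, reflects decaying short-term dependence rather than seasonality.
The dominant spike at lag 6 indicates a seasonal period of 6.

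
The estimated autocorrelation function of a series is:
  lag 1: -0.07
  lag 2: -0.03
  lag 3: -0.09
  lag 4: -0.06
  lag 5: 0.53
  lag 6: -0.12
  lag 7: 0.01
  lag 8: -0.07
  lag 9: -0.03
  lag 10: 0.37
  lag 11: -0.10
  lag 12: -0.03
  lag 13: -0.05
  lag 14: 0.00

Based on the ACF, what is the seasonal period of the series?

5

The largest autocorrelation is r_5 = 0.53, with a weaker echo at lag 10 (0.37); the remaining lags stay at or below 0.01.
The dominant spike at lag 5 indicates a seasonal period of 5.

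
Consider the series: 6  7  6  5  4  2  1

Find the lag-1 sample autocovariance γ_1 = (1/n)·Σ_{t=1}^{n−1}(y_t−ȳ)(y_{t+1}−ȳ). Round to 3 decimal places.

Mean ȳ = (6 + 7 + 6 + 5 + 4 + 2 + 1)/7 = 4.4286
Σ_{t=1}^{6}(y_t−ȳ)(y_{t+1}−ȳ) = 18.1020
γ_1 = 18.1020 / 7 = 2.586

2.586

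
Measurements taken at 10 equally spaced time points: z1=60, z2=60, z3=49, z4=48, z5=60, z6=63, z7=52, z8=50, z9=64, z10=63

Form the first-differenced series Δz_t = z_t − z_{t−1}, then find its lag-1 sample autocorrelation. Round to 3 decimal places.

First differences Δz: 0, -11, -1, 12, 3, -11, -2, 14, -1
Mean of differences = 0.3333
Numerator Σ(Δz_t−Δz̄)(Δz_{t+1}−Δz̄) = -19.4444
Denominator Σ(Δz_t−Δz̄)² = 596.0000
r_1(Δz) = -19.4444 / 596.0000 = -0.033

-0.033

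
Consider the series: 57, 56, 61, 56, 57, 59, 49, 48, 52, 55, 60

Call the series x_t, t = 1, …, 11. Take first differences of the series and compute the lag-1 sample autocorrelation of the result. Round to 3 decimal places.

First differences Δx: -1, 5, -5, 1, 2, -10, -1, 4, 3, 5
Mean of differences = 0.3000
Numerator Σ(Δx_t−Δx̄)(Δx_{t+1}−Δx̄) = -19.7900
Denominator Σ(Δx_t−Δx̄)² = 206.1000
r_1(Δx) = -19.7900 / 206.1000 = -0.096

-0.096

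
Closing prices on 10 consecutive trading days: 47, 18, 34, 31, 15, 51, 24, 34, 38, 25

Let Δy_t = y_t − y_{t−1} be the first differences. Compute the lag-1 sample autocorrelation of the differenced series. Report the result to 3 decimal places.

First differences Δy: -29, 16, -3, -16, 36, -27, 10, 4, -13
Mean of differences = -2.4444
Numerator Σ(Δy_t−Δȳ)(Δy_{t+1}−Δȳ) = -2251.0864
Denominator Σ(Δy_t−Δȳ)² = 3618.2222
r_1(Δy) = -2251.0864 / 3618.2222 = -0.622

-0.622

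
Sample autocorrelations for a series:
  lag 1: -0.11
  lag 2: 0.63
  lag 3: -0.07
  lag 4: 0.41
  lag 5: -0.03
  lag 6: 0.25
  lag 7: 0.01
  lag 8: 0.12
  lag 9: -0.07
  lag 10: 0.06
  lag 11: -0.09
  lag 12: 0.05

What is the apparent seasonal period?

The largest autocorrelation is r_2 = 0.63, with weaker echoes at lags 4 (0.41) and 6 (0.25); the remaining lags stay at or below 0.12.
The dominant spike at lag 2 indicates a seasonal period of 2.

2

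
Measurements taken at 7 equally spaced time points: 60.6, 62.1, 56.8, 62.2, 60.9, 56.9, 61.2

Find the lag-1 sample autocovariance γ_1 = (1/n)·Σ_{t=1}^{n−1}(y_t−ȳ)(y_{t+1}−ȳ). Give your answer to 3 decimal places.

Mean ȳ = (60.6 + 62.1 + 56.8 + 62.2 + 60.9 + 56.9 + 61.2)/7 = 60.1000
Deviations: 0.5000, 2.0000, -3.3000, 2.1000, 0.8000, -3.2000, 1.1000
Σ_{t=1}^{6}(y_t−ȳ)(y_{t+1}−ȳ) = -16.9300
γ_1 = -16.9300 / 7 = -2.419

-2.419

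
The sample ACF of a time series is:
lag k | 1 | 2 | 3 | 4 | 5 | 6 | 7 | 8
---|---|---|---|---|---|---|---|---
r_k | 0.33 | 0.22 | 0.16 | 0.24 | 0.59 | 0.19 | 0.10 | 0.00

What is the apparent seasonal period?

The largest autocorrelation is r_5 = 0.59; the remaining lags stay at or below 0.33. The elevated value at lag 1 (0.33), dropping to 0.22 at lag 2, reflects decaying short-term dependence rather than seasonality.
The dominant spike at lag 5 indicates a seasonal period of 5.

5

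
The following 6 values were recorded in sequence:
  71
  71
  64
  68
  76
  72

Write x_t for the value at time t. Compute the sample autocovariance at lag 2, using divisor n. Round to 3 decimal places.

-7.593

Mean x̄ = (71 + 71 + 64 + 68 + 76 + 72)/6 = 70.3333
Σ_{t=1}^{4}(x_t−x̄)(x_{t+2}−x̄) = -45.5556
γ_2 = -45.5556 / 6 = -7.593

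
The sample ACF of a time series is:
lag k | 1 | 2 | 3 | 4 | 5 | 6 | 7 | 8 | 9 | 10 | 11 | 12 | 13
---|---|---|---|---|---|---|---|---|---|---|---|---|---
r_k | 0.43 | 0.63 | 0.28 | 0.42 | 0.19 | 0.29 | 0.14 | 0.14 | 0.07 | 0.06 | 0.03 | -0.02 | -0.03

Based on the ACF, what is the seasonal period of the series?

2

The largest autocorrelation is r_2 = 0.63; the remaining lags stay at or below 0.43.
The dominant spike at lag 2 indicates a seasonal period of 2.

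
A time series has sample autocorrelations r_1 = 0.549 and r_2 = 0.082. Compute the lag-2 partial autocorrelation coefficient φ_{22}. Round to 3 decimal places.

φ_{22} = (r_2 − r_1²) / (1 − r_1²)
r_1² = (0.549)² = 0.301401
Numerator = 0.082 − 0.3014 = -0.2194; denominator = 1 − 0.3014 = 0.6986
φ_{22} = -0.2194 / 0.6986 = -0.314

-0.314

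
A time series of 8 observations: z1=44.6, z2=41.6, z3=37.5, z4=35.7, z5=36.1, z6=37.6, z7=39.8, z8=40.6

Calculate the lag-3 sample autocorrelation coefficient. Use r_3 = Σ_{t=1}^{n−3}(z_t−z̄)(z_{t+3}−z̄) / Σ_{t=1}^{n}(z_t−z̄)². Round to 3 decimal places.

Mean z̄ = (44.6 + 41.6 + 37.5 + 35.7 + 36.1 + 37.6 + 39.8 + 40.6)/8 = 39.1875
Deviations from mean: 5.4125, 2.4125, -1.6875, -3.4875, -3.0875, -1.5875, 0.6125, 1.4125
Numerator Σ_{t=1}^{5}(z_t−z̄)(z_{t+3}−z̄) = -30.1430
Denominator Σ(z_t−z̄)² = 64.5488
r_3 = -30.1430 / 64.5488 = -0.467

-0.467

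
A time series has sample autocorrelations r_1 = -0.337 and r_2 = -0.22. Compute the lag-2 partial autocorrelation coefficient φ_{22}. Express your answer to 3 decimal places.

-0.376

φ_{22} = (r_2 − r_1²) / (1 − r_1²)
r_1² = (-0.337)² = 0.113569
Numerator = -0.22 − 0.1136 = -0.3336; denominator = 1 − 0.1136 = 0.8864
φ_{22} = -0.3336 / 0.8864 = -0.376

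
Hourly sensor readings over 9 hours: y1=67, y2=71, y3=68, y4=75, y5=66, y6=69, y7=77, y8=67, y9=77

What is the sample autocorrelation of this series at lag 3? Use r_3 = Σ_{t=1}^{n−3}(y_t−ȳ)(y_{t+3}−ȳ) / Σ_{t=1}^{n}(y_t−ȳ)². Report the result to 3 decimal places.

0.134

Mean ȳ = (67 + 71 + 68 + 75 + 66 + 69 + 77 + 67 + 77)/9 = 70.7778
Σ(y_t−ȳ)(y_{t+3}−ȳ) = (-15.9506) + (-1.0617) + (4.9383) + (26.2716) + (18.0494) + (-11.0617) = 21.1852
Denominator Σ(y_t−ȳ)² = 157.5556
r_3 = 21.1852 / 157.5556 = 0.134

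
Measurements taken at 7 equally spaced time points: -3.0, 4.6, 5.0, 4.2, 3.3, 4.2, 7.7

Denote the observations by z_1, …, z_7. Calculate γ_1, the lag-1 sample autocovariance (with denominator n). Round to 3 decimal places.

Mean z̄ = (-3.0 + 4.6 + 5.0 + 4.2 + 3.3 + 4.2 + 7.7)/7 = 3.7143
Deviations: -6.7143, 0.8857, 1.2857, 0.4857, -0.4143, 0.4857, 3.9857
Σ_{t=1}^{6}(z_t−z̄)(z_{t+1}−z̄) = -2.6502
γ_1 = -2.6502 / 7 = -0.379

-0.379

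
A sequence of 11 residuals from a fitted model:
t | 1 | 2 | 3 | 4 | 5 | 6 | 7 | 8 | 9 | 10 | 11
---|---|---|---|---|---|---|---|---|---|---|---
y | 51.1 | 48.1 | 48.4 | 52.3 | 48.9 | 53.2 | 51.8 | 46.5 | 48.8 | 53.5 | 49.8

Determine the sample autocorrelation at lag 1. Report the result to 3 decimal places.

Mean ȳ = (51.1 + 48.1 + 48.4 + 52.3 + 48.9 + 53.2 + 51.8 + 46.5 + 48.8 + 53.5 + 49.8)/11 = 50.2182
Numerator Σ_{t=1}^{10}(y_t−ȳ)(y_{t+1}−ȳ) = -10.3949
Denominator Σ(y_t−ȳ)² = 52.8164
r_1 = -10.3949 / 52.8164 = -0.197

-0.197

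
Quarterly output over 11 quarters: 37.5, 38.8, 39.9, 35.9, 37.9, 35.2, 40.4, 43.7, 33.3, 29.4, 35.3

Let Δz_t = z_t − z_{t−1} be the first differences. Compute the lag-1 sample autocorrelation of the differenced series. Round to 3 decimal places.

-0.142

First differences Δz: 1.3, 1.1, -4.0, 2.0, -2.7, 5.2, 3.3, -10.4, -3.9, 5.9
Mean of differences = -0.2200
Numerator Σ(Δz_t−Δz̄)(Δz_{t+1}−Δz̄) = -32.1364
Denominator Σ(Δz_t−Δz̄)² = 225.8160
r_1(Δz) = -32.1364 / 225.8160 = -0.142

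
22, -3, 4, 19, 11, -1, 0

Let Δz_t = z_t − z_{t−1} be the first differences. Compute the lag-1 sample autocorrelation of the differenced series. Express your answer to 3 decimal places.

-0.109

First differences Δz: -25, 7, 15, -8, -12, 1
Mean of differences = -3.6667
Numerator Σ(Δz_t−Δz̄)(Δz_{t+1}−Δz̄) = -112.1111
Denominator Σ(Δz_t−Δz̄)² = 1027.3333
r_1(Δz) = -112.1111 / 1027.3333 = -0.109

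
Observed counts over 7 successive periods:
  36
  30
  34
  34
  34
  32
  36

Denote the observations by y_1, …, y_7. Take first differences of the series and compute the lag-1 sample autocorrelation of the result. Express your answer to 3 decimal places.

-0.444

First differences Δy: -6, 4, 0, 0, -2, 4
Mean of differences = 0.0000
Numerator Σ(Δy_t−Δȳ)(Δy_{t+1}−Δȳ) = -32.0000
Denominator Σ(Δy_t−Δȳ)² = 72.0000
r_1(Δy) = -32.0000 / 72.0000 = -0.444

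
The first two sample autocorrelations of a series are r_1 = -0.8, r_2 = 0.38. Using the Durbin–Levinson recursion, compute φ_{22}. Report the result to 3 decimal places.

-0.722

φ_{22} = (r_2 − r_1²) / (1 − r_1²)
r_1² = (-0.8)² = 0.64
Numerator = 0.38 − 0.6400 = -0.2600; denominator = 1 − 0.6400 = 0.3600
φ_{22} = -0.2600 / 0.3600 = -0.722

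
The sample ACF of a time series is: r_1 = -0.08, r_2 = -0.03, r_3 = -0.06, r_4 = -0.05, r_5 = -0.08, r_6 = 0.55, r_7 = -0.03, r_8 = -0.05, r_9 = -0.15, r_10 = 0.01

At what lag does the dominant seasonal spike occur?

The largest autocorrelation is r_6 = 0.55; the remaining lags stay at or below 0.01.
The dominant spike at lag 6 indicates a seasonal period of 6.

6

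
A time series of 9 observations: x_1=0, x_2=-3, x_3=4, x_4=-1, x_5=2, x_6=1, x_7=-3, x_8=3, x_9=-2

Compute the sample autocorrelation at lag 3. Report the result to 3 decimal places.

0.090

Mean x̄ = (0 − 3 + 4 − 1 + 2 + 1 − 3 + 3 − 2)/9 = 0.1111
Σ(x_t−x̄)(x_{t+3}−x̄) = (0.1235) + (-5.8765) + (3.4568) + (3.4568) + (5.4568) + (-1.8765) = 4.7407
Denominator Σ(x_t−x̄)² = 52.8889
r_3 = 4.7407 / 52.8889 = 0.090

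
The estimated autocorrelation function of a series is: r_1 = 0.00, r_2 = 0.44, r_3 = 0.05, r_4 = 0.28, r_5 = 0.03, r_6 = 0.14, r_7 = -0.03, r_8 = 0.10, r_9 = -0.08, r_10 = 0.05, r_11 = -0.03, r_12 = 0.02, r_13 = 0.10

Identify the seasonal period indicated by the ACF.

2

The largest autocorrelation is r_2 = 0.44, with a weaker echo at lag 4 (0.28); the remaining lags stay at or below 0.14.
The dominant spike at lag 2 indicates a seasonal period of 2.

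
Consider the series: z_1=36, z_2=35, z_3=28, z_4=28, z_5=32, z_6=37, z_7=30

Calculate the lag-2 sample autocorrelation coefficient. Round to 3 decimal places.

-0.537

Mean z̄ = (36 + 35 + 28 + 28 + 32 + 37 + 30)/7 = 32.2857
Deviations from mean: 3.7143, 2.7143, -4.2857, -4.2857, -0.2857, 4.7143, -2.2857
Numerator Σ_{t=1}^{5}(z_t−z̄)(z_{t+2}−z̄) = -45.8776
Denominator Σ(z_t−z̄)² = 85.4286
r_2 = -45.8776 / 85.4286 = -0.537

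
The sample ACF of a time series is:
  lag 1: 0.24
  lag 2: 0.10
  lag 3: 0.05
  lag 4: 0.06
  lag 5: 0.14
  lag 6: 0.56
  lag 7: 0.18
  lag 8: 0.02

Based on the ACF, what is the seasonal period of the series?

6

The largest autocorrelation is r_6 = 0.56; the remaining lags stay at or below 0.24. The elevated value at lag 1 (0.24), dropping to 0.10 at lag 2, reflects decaying short-term dependence rather than seasonality.
The dominant spike at lag 6 indicates a seasonal period of 6.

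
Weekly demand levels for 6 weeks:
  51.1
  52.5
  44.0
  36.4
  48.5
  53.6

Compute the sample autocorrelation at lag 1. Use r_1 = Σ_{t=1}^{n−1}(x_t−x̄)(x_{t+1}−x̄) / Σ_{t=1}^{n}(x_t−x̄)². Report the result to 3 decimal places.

0.170

Mean x̄ = (51.1 + 52.5 + 44.0 + 36.4 + 48.5 + 53.6)/6 = 47.6833
Deviations from mean: 3.4167, 4.8167, -3.6833, -11.2833, 0.8167, 5.9167
Σ(x_t−x̄)(x_{t+1}−x̄) = (16.4569) + (-17.7414) + (41.5603) + (-9.2147) + (4.8319) = 35.8931
Denominator Σ(x_t−x̄)² = 211.4283
r_1 = 35.8931 / 211.4283 = 0.170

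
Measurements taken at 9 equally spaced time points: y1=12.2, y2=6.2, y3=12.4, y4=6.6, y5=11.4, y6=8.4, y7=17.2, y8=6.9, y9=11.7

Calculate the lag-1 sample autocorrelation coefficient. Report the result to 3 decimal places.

Mean ȳ = (12.2 + 6.2 + 12.4 + 6.6 + 11.4 + 8.4 + 17.2 + 6.9 + 11.7)/9 = 10.3333
Numerator Σ_{t=1}^{8}(y_t−ȳ)(y_{t+1}−ȳ) = -71.5611
Denominator Σ(y_t−ȳ)² = 104.4600
r_1 = -71.5611 / 104.4600 = -0.685

-0.685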